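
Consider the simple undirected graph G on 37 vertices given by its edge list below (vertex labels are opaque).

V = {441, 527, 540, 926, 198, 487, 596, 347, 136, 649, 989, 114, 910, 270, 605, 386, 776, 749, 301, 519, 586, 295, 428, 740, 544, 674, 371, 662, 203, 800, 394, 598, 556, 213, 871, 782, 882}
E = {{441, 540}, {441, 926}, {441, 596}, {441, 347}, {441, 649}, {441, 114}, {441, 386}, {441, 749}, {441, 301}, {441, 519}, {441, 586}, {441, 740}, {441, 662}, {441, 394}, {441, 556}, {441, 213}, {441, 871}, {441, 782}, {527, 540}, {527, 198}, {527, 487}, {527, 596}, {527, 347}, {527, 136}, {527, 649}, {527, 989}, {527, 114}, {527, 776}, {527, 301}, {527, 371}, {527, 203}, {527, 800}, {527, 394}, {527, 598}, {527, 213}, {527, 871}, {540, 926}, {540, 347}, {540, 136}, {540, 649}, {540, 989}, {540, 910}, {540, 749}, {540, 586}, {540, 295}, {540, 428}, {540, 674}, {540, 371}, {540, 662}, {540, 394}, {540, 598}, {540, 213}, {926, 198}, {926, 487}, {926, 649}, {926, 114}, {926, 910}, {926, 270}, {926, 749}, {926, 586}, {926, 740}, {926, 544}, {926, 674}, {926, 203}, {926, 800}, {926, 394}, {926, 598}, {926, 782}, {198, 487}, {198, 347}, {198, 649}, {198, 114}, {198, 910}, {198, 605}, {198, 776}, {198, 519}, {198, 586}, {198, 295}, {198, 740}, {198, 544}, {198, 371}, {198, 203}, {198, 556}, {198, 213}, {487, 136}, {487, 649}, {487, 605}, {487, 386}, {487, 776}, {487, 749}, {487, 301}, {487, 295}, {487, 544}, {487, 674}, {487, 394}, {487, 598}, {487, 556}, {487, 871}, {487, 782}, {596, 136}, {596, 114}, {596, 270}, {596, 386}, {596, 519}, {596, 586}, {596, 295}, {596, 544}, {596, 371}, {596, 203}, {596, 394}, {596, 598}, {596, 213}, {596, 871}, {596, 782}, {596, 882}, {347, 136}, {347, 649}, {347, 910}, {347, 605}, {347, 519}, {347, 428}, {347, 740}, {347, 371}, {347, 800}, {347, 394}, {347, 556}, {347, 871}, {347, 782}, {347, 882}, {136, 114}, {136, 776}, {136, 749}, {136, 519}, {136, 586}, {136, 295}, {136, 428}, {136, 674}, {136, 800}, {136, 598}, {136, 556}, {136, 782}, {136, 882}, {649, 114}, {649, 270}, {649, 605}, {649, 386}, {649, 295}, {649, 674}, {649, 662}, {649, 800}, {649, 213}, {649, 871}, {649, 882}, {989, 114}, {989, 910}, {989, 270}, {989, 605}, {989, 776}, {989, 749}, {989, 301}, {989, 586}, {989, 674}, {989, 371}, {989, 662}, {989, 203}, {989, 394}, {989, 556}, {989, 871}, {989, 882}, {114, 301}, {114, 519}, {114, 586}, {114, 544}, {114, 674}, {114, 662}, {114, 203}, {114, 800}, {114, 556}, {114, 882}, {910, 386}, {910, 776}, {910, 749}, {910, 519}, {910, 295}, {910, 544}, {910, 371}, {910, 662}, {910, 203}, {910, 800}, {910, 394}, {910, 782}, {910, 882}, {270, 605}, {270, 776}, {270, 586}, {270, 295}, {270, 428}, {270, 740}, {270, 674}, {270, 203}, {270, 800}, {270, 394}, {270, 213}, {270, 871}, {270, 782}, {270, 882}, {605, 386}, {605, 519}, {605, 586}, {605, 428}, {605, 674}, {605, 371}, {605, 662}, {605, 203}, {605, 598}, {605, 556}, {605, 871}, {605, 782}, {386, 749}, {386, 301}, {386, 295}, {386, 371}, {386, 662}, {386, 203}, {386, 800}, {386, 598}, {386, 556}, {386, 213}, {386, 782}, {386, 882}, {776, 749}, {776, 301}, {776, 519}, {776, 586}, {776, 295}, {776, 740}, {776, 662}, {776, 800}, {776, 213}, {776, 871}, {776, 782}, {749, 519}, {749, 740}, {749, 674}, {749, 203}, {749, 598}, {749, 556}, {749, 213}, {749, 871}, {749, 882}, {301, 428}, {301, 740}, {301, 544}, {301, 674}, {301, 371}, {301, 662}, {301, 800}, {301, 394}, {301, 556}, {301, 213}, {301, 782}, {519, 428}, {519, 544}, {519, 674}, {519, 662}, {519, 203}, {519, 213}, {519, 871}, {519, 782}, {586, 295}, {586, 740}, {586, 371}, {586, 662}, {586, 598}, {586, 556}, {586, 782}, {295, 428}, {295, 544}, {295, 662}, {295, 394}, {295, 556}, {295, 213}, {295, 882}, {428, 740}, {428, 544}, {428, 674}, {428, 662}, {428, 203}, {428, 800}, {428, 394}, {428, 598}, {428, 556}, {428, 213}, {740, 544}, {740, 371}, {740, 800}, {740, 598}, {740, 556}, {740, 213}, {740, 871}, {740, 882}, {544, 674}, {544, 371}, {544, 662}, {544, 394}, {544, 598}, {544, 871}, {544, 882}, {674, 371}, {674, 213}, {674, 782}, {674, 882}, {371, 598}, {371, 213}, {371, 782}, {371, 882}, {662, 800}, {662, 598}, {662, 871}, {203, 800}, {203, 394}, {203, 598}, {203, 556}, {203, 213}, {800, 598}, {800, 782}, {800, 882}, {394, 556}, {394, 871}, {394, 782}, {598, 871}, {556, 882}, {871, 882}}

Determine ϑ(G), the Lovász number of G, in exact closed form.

sqrt(37)

Vertex 776 has 18 neighbors: 527, 198, 487, 136, 989, 910, 270, 749, 301, 519, 586, 295, 740, 662, 800, 213, 871, 782.
Vertex 782 has 18 neighbors: 441, 926, 487, 596, 347, 136, 910, 270, 605, 386, 776, 301, 519, 586, 674, 371, 800, 394.
Vertex 136 has 18 neighbors: 527, 540, 487, 596, 347, 114, 776, 749, 519, 586, 295, 428, 674, 800, 598, 556, 782, 882.
deg(989) = 18; N(989) = {527, 540, 114, 910, 270, 605, 776, 749, 301, 586, 674, 371, 662, 203, 394, 556, 871, 882}.
G on 37 vertices is 18-regular; strongly regular (37,18,8,9).
Distinct eigenvalues (to 3 d.p.): [18.0, 2.541, -3.541].
Lovász: ϑ = −37(-sqrt(37)/2 - 1/2)/(18+-(-sqrt(37)/2 - 1/2)) = sqrt(37).
= 6.08276253… (decimal).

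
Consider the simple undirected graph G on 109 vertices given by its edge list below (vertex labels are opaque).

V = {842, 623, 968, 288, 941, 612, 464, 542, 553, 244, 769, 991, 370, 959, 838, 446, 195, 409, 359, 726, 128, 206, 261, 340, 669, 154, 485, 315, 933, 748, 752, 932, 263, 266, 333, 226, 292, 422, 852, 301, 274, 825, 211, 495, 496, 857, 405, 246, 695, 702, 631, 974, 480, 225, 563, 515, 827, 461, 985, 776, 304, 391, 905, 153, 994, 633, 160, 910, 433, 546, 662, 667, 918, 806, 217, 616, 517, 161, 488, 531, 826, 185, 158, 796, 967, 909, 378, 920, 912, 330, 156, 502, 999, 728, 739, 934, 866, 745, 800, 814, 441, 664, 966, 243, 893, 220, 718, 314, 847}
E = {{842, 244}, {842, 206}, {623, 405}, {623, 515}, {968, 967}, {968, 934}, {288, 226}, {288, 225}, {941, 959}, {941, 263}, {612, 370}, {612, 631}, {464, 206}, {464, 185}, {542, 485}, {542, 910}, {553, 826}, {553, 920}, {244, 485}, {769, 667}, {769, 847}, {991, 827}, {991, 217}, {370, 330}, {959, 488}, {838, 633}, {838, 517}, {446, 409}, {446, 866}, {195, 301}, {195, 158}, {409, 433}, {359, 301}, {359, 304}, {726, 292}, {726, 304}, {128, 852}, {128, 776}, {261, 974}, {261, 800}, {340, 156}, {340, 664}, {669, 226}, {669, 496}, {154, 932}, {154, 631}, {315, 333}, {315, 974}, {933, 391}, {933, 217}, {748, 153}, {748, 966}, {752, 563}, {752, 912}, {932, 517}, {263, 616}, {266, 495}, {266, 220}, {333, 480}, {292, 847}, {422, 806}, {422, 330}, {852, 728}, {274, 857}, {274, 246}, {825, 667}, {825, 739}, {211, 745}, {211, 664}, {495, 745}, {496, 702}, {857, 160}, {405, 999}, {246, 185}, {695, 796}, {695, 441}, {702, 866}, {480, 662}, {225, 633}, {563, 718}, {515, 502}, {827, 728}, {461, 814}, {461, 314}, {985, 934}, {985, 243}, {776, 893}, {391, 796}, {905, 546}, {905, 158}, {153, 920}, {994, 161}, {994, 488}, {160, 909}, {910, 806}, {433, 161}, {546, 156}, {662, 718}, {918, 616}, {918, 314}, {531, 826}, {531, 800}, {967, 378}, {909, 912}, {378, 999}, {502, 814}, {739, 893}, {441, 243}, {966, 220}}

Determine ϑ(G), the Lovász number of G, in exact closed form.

deg(480) = 2; N(480) = {333, 662}.
N(515) = {623, 502}, |N(515)| = 2.
N(991) = {827, 217}, |N(991)| = 2.
N(814) = {461, 502}, |N(814)| = 2.
2-regular, N=109; a single 109-cycle (edge-transitive).
The 55 distinct eigenvalues: [2.0, 1.99668, 1.98672, 1.97017, 1.94707, 1.9175, 1.88157, 1.83938, 1.79108, 1.73683, 1.67682, 1.61123, 1.54029, 1.46424, 1.38332, 1.2978, 1.20797, 1.11413, 1.01659, 0.91568, 0.81172, 0.70506, 0.59606, 0.48509, 0.3725, 0.25867, 0.14399, 0.02882, -0.08644, -0.20141, -0.31572, -0.42897, -0.5408, -0.65083, -0.7587, -0.86406, -0.96654, -1.06581, -1.16154, -1.25341, -1.34111, -1.42437, -1.50289, -1.57642, -1.64471, -1.70754, -1.76469, -1.81598, -1.86125, -1.90032, -1.93309, -1.95943, -1.97927, -1.99253, -1.99917].
Lovász (edge-transitive): ϑ = −109·(-2*cos(pi/109))/((2)−(-2*cos(pi/109))) = 109*cos(pi/109)/(cos(pi/109) + 1).
= 54.488680… (decimal).
Check 54 ≤ 109*cos(pi/109)/(cos(pi/109) + 1) ≤ 55: both strict.

109*cos(pi/109)/(cos(pi/109) + 1)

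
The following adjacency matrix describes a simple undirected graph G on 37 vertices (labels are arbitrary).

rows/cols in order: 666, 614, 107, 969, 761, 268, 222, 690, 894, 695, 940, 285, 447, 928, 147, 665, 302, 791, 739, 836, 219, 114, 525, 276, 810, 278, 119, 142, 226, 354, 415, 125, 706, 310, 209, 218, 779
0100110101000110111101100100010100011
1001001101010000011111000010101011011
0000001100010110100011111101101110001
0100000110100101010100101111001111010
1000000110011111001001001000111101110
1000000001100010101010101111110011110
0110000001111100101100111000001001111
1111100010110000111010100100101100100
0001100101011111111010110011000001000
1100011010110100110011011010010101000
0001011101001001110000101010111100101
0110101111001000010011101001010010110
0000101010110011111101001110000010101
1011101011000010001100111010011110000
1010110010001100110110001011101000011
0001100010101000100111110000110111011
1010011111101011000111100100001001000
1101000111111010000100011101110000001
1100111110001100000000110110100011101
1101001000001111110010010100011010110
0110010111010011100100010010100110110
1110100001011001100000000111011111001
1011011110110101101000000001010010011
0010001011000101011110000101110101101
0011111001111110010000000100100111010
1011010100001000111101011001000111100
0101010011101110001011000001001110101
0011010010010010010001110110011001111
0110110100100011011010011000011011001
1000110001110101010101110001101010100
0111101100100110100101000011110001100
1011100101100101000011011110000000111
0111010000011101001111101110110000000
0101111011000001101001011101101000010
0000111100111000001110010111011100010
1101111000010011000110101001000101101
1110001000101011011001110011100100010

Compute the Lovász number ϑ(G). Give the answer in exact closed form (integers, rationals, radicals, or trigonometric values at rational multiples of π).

deg(415) = 18; N(415) = {614, 107, 969, 761, 222, 690, 940, 928, 147, 302, 836, 114, 119, 142, 226, 354, 310, 209}.
Vertex 928 has 18 neighbors: 666, 107, 969, 761, 222, 894, 695, 147, 739, 836, 525, 276, 810, 119, 354, 415, 125, 706.
deg(894) = 18; N(894) = {969, 761, 690, 695, 285, 447, 928, 147, 665, 302, 791, 739, 219, 525, 276, 119, 142, 310}.
deg(107) = 18; N(107) = {222, 690, 285, 928, 147, 302, 219, 114, 525, 276, 810, 278, 142, 226, 415, 125, 706, 779}.
18-regular, N=37; Paley(37): SR with (k,λ,μ)=(18,8,9).
Distinct eigenvalues (to 3 d.p.): [18.0, 2.541, -3.541].
Lovász (edge-transitive): ϑ = −37·(-sqrt(37)/2 - 1/2)/((18)−(-sqrt(37)/2 - 1/2)) = sqrt(37).
ϑ(G) ≈ 6.082763.

sqrt(37)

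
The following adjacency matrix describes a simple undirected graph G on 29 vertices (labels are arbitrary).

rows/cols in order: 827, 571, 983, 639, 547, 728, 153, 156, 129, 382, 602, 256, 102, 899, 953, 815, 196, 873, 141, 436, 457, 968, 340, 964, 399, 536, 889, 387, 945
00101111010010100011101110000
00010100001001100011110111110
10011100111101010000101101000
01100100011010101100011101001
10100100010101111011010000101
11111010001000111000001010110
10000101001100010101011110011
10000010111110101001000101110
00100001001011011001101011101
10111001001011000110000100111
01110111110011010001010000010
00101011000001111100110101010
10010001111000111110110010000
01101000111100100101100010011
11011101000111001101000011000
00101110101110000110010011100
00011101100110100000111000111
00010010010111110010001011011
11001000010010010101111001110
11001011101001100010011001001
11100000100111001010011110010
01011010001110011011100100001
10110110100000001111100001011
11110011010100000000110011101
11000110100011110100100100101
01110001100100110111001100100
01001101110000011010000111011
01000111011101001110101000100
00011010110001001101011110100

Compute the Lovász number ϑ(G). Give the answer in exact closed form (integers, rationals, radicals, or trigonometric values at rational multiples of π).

sqrt(29)

N(536) = {571, 983, 639, 156, 129, 256, 953, 815, 873, 141, 436, 340, 964, 889}, |N(536)| = 14.
N(382) = {827, 983, 639, 547, 156, 602, 102, 899, 873, 141, 964, 889, 387, 945}, |N(382)| = 14.
deg(827) = 14; N(827) = {983, 547, 728, 153, 156, 382, 102, 953, 141, 436, 457, 340, 964, 399}.
Vertex 889 has 14 neighbors: 571, 547, 728, 156, 129, 382, 815, 196, 141, 964, 399, 536, 387, 945.
Regular of degree 14 on 29 vertices: SR(29,14,6,7) — a Paley graph.
Distinct eigenvalues (to 6 d.p.): [14.0, 2.192582, -3.192582].
Lovász (edge-transitive): ϑ = −29·(-sqrt(29)/2 - 1/2)/((14)−(-sqrt(29)/2 - 1/2)) = sqrt(29).
= 5.385164807… (decimal).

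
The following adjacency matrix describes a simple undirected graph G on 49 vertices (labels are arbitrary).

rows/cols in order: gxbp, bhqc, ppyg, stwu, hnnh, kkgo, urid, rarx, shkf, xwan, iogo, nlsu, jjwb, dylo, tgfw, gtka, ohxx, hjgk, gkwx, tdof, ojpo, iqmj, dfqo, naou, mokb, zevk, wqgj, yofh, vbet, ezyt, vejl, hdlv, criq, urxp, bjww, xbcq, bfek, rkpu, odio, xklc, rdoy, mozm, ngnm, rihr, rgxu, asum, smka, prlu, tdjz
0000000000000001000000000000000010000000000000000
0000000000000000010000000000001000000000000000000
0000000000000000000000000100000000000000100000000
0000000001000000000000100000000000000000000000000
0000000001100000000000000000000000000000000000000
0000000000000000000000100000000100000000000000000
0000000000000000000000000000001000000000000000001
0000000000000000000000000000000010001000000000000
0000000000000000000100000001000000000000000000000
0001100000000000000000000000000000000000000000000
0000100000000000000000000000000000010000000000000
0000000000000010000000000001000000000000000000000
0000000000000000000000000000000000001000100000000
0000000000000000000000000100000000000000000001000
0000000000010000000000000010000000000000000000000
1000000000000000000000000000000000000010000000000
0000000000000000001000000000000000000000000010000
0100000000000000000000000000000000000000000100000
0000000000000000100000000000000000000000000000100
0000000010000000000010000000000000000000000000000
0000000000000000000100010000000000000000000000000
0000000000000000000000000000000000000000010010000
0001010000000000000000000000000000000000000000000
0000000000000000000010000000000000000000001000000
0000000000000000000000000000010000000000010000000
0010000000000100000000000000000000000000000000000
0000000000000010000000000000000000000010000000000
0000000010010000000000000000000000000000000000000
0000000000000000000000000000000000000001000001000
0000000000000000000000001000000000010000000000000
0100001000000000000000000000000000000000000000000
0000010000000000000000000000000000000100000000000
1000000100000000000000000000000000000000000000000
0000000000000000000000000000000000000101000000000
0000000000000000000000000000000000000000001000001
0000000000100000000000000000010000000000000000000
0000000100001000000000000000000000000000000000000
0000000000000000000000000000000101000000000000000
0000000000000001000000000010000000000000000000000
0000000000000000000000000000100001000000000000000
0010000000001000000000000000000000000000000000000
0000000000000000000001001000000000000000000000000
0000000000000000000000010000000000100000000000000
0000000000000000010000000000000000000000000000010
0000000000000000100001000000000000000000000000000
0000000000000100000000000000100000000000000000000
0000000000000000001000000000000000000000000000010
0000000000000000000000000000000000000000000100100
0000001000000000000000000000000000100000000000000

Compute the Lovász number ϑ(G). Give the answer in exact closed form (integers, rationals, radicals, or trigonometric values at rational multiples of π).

49*cos(pi/49)/(cos(pi/49) + 1)

deg(smka) = 2; N(smka) = {gkwx, prlu}.
Vertex shkf has 2 neighbors: tdof, yofh.
deg(asum) = 2; N(asum) = {dylo, vbet}.
deg(criq) = 2; N(criq) = {gxbp, rarx}.
Every vertex has degree 2 (N=49); the odd cycle C_{49}.
spec(A) ≈ [2.0, 1.98358, 1.93459, 1.85383, 1.74264, 1.60283, 1.4367, 1.24698, 1.03679, 0.80957, 0.56906, 0.3192, 0.0641, -0.19205, -0.44504, -0.69073, -0.92508, -1.14423, -1.3446, -1.52289, -1.67618, -1.80194, -1.89811, -1.96312, -1.99589] (distinct, 5 d.p.).
ϑ = −N·λ_min/(λ_max−λ_min) = −49·(-2*cos(pi/49))/(2−(-2*cos(pi/49))) = 49*cos(pi/49)/(cos(pi/49) + 1).
ϑ(G) ≈ 24.4748.
α=24, χ(Ḡ)=25; ϑ=49*cos(pi/49)/(cos(pi/49) + 1) lies between (both strict).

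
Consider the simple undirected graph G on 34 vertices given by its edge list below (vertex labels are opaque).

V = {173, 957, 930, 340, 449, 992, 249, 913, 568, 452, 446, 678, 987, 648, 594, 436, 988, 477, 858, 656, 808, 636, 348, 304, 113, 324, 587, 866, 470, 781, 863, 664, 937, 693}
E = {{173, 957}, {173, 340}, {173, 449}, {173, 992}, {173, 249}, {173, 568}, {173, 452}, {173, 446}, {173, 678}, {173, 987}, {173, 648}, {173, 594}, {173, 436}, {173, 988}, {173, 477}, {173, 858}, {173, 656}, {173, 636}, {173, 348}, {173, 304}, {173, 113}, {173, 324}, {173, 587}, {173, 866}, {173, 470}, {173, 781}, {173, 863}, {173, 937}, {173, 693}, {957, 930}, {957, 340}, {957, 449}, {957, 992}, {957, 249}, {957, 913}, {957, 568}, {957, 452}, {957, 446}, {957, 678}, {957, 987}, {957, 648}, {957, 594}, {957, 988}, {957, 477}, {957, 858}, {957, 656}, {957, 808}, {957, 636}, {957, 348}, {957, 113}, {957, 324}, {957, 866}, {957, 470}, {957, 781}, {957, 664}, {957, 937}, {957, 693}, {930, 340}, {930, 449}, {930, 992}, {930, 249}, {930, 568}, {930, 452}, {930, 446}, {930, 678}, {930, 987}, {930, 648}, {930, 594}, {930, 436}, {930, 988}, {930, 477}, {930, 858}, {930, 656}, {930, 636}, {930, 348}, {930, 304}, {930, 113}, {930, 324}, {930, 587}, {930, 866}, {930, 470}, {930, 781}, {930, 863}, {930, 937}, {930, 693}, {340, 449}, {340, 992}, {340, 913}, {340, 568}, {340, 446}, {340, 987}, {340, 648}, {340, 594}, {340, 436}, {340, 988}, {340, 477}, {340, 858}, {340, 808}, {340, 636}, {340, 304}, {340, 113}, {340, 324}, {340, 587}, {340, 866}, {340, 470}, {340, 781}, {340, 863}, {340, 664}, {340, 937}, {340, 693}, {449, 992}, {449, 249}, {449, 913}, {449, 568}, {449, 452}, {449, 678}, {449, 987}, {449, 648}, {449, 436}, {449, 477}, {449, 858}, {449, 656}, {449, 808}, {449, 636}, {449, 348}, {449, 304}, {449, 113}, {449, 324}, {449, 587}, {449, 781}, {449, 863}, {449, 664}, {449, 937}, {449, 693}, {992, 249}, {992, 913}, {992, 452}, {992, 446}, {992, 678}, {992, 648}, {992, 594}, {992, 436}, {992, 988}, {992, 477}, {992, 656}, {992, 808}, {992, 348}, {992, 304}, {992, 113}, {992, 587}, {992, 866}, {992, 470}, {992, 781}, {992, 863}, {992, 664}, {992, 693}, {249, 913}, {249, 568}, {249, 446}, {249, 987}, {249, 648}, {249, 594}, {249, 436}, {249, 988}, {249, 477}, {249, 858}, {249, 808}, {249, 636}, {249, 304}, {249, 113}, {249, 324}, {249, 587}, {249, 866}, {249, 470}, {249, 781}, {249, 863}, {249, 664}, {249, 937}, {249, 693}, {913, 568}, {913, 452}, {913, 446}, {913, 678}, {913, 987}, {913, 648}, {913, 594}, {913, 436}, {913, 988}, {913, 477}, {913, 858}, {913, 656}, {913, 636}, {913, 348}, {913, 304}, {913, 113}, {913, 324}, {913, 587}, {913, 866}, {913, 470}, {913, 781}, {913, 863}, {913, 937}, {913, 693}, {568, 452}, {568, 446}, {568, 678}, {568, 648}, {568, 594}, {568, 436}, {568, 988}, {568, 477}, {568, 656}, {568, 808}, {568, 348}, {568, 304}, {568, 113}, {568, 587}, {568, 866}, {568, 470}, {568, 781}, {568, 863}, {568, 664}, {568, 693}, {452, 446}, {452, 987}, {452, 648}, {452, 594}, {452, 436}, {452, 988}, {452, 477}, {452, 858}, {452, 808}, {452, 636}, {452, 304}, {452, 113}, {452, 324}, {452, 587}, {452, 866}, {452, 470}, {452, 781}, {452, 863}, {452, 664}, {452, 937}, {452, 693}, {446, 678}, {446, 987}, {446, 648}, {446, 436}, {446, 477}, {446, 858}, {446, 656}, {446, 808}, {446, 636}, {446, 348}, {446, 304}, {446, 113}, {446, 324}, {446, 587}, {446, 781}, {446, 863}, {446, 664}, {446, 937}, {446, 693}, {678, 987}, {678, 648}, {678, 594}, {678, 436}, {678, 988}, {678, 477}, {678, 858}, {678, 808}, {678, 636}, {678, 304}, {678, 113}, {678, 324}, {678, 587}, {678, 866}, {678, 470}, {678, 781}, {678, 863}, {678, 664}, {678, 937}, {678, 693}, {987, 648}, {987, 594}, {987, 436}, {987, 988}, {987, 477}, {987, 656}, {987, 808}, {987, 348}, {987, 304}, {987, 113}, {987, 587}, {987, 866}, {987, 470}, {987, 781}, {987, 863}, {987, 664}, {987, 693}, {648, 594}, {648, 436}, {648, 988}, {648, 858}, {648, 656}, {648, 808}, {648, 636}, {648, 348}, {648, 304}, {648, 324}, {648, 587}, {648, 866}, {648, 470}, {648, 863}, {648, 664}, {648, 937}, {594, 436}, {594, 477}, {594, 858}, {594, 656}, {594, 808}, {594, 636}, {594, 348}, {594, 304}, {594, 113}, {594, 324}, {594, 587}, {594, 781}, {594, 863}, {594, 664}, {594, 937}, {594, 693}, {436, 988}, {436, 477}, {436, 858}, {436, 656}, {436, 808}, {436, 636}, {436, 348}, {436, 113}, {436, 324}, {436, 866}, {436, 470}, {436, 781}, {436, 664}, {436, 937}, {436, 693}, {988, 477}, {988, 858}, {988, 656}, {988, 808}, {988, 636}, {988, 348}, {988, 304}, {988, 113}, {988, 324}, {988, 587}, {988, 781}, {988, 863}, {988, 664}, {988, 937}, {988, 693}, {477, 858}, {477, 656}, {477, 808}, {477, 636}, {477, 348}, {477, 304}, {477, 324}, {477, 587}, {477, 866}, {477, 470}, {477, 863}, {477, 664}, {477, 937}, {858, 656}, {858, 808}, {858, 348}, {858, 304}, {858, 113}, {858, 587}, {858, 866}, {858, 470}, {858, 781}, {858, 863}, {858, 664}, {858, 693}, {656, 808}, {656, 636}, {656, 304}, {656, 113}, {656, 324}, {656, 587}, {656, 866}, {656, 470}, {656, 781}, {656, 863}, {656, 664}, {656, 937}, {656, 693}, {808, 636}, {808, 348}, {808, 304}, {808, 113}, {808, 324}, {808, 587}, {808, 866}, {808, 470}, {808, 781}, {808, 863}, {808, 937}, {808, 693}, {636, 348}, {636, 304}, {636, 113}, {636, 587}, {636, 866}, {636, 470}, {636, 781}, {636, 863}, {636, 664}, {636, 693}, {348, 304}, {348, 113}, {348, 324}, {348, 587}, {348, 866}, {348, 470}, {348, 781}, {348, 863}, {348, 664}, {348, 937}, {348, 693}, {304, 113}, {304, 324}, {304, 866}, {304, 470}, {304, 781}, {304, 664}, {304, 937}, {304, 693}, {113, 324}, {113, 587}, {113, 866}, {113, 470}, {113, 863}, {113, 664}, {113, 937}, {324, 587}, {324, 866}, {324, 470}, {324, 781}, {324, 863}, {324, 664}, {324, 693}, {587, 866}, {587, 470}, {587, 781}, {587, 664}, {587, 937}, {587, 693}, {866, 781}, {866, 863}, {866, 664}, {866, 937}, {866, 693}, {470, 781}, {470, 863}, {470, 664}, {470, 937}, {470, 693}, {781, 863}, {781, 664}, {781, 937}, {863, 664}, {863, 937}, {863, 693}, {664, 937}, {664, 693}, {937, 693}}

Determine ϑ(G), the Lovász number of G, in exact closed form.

N(470) = {173, 957, 930, 340, 992, 249, 913, 568, 452, 678, 987, 648, 436, 477, 858, 656, 808, 636, 348, 304, 113, 324, 587, 781, 863, 664, 937, 693}, |N(470)| = 28.
N(636) = {173, 957, 930, 340, 449, 249, 913, 452, 446, 678, 648, 594, 436, 988, 477, 656, 808, 348, 304, 113, 587, 866, 470, 781, 863, 664, 693}, |N(636)| = 27.
deg(781) = 29; N(781) = {173, 957, 930, 340, 449, 992, 249, 913, 568, 452, 446, 678, 987, 594, 436, 988, 858, 656, 808, 636, 348, 304, 324, 587, 866, 470, 863, 664, 937}.
deg(113) = 29; N(113) = {173, 957, 930, 340, 449, 992, 249, 913, 568, 452, 446, 678, 987, 594, 436, 988, 858, 656, 808, 636, 348, 304, 324, 587, 866, 470, 863, 664, 937}.
6 parts of sizes [7, 6, 6, 5, 5, 5]; α(G) = 7 = ϑ (perfect).
ϑ(G) ≈ 7.00000.
Sandwich: α(G)=7 ≤ ϑ(G)=7 ≤ χ(Ḡ)=7 (collapsed).

7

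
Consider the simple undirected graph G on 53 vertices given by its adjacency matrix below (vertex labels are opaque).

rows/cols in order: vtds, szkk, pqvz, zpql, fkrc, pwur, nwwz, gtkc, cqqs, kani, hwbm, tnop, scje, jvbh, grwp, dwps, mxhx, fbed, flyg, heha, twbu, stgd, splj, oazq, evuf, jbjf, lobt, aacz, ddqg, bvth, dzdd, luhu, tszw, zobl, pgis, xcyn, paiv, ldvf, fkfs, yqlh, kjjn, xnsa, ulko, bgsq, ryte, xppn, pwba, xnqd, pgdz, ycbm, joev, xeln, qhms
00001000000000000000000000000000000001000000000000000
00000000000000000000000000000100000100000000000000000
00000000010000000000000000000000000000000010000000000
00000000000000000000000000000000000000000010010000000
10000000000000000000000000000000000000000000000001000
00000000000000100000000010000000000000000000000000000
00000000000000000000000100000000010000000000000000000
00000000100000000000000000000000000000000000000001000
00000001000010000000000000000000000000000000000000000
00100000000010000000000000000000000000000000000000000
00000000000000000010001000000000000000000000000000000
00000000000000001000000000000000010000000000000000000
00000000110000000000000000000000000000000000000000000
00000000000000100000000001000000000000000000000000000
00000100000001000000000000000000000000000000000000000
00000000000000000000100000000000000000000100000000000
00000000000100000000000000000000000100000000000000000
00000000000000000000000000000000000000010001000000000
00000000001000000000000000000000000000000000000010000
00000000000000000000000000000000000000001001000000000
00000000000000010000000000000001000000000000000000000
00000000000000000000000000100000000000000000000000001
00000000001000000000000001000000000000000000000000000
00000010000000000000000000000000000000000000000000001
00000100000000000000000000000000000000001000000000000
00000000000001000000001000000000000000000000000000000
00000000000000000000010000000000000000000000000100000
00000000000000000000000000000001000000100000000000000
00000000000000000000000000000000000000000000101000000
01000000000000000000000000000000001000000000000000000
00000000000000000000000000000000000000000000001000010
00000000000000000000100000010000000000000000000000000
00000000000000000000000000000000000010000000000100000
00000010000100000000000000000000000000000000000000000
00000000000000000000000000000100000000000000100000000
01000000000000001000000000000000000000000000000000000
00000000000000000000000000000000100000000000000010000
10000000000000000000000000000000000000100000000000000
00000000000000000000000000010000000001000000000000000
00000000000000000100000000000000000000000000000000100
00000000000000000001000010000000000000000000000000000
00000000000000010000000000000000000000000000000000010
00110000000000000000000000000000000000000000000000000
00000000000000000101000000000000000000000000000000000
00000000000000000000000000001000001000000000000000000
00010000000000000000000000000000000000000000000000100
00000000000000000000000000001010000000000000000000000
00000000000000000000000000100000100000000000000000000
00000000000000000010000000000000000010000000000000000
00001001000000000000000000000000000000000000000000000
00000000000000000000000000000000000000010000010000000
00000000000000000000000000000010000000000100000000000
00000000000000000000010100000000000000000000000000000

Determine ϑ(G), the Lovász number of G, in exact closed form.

53*cos(pi/53)/(cos(pi/53) + 1)

deg(ryte) = 2; N(ryte) = {ddqg, pgis}.
deg(bgsq) = 2; N(bgsq) = {fbed, heha}.
deg(flyg) = 2; N(flyg) = {hwbm, pgdz}.
Vertex mxhx has 2 neighbors: tnop, xcyn.
deg(v) = 2 for all v (|V|=53); a single 53-cycle (edge-transitive).
Distinct eigenvalues (to 3 d.p.): [2.0, 1.986, 1.944, 1.875, 1.779, 1.659, 1.515, 1.35, 1.166, 0.966, 0.752, 0.527, 0.295, 0.059, -0.178, -0.412, -0.641, -0.86, -1.068, -1.26, -1.435, -1.59, -1.722, -1.83, -1.913, -1.968, -1.996].
−53·(-2*cos(pi/53)) / ((2)−(-2*cos(pi/53))) = 53*cos(pi/53)/(cos(pi/53) + 1) = ϑ(G).
= 26.476709… (decimal).
Lovász sandwich 26 ≤ 53*cos(pi/53)/(cos(pi/53) + 1) ≤ 27: both strict.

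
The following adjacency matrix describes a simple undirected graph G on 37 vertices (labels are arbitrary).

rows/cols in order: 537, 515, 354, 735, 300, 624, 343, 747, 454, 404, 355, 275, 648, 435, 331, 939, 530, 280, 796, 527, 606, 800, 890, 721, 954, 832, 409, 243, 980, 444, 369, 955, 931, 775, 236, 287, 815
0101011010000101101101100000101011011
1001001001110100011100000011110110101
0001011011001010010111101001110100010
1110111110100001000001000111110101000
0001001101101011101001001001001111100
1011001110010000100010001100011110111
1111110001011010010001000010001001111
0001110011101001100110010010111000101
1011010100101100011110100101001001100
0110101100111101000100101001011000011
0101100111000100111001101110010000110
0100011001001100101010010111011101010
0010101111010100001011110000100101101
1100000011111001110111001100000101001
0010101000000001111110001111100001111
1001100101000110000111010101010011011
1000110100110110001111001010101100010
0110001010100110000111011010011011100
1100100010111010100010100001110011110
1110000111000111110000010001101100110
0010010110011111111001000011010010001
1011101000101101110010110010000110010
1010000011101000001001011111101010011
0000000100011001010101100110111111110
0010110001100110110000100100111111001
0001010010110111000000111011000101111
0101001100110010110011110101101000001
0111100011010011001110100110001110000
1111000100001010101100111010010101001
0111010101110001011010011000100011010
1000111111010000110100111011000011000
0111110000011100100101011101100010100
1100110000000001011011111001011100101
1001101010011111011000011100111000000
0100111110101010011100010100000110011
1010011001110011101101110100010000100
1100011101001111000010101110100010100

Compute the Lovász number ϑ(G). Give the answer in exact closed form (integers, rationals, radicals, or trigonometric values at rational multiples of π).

sqrt(37)

Vertex 369 has 18 neighbors: 537, 300, 624, 343, 747, 454, 404, 275, 530, 280, 527, 890, 721, 954, 409, 243, 931, 775.
deg(236) = 18; N(236) = {515, 300, 624, 343, 747, 454, 355, 648, 331, 280, 796, 527, 721, 832, 955, 931, 287, 815}.
Vertex 955 has 18 neighbors: 515, 354, 735, 300, 624, 275, 648, 435, 530, 527, 800, 721, 954, 832, 243, 980, 931, 236.
deg(454) = 18; N(454) = {537, 354, 735, 624, 747, 355, 648, 435, 280, 796, 527, 606, 890, 832, 243, 369, 775, 236}.
18-regular, N=37; Paley(37): SR with (k,λ,μ)=(18,8,9).
Distinct eigenvalues (to 5 d.p.): [18.0, 2.54138, -3.54138].
λ_max=18, λ_min=-sqrt(37)/2 - 1/2; ϑ = −37·λ_min/(λ_max−λ_min) = sqrt(37).
≈ 6.0827625 (to 7 d.p.).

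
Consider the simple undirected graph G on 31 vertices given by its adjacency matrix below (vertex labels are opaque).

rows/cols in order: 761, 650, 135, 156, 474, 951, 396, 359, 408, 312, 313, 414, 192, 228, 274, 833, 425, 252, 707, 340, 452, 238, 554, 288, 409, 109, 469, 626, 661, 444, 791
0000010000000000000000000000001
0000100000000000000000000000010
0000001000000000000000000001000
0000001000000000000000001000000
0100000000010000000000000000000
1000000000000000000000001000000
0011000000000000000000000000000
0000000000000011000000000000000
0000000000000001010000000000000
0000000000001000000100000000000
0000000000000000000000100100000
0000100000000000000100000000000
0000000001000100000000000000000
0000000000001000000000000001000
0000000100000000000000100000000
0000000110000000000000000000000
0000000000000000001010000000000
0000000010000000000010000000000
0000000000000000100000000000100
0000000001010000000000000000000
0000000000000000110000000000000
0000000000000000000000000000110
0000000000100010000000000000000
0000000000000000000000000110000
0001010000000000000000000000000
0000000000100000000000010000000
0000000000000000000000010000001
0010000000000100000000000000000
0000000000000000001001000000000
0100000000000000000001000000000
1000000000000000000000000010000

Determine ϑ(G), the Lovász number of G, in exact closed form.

31*cos(pi/31)/(cos(pi/31) + 1)

deg(408) = 2; N(408) = {833, 252}.
Vertex 474 has 2 neighbors: 650, 414.
deg(396) = 2; N(396) = {135, 156}.
N(192) = {312, 228}, |N(192)| = 2.
deg(v) = 2 for all v (|V|=31); this is C_{31}, the 31-cycle.
A has 16 distinct eigenvalues ≈ [2.0, 1.95906, 1.837916, 1.641527, 1.377934, 1.057928, 0.694611, 0.302856, -0.101298, -0.501305, -0.880788, -1.224212, -1.517516, -1.748693, -1.908279, -1.989739].
Lovász: ϑ = −31(-2*cos(pi/31))/(2+-(-1)*2*cos(pi/31)) = 31*cos(pi/31)/(cos(pi/31) + 1).
≈ 15.46013 (to 5 d.p.).
15 ≤ 31*cos(pi/31)/(cos(pi/31) + 1) ≤ 16: both strict.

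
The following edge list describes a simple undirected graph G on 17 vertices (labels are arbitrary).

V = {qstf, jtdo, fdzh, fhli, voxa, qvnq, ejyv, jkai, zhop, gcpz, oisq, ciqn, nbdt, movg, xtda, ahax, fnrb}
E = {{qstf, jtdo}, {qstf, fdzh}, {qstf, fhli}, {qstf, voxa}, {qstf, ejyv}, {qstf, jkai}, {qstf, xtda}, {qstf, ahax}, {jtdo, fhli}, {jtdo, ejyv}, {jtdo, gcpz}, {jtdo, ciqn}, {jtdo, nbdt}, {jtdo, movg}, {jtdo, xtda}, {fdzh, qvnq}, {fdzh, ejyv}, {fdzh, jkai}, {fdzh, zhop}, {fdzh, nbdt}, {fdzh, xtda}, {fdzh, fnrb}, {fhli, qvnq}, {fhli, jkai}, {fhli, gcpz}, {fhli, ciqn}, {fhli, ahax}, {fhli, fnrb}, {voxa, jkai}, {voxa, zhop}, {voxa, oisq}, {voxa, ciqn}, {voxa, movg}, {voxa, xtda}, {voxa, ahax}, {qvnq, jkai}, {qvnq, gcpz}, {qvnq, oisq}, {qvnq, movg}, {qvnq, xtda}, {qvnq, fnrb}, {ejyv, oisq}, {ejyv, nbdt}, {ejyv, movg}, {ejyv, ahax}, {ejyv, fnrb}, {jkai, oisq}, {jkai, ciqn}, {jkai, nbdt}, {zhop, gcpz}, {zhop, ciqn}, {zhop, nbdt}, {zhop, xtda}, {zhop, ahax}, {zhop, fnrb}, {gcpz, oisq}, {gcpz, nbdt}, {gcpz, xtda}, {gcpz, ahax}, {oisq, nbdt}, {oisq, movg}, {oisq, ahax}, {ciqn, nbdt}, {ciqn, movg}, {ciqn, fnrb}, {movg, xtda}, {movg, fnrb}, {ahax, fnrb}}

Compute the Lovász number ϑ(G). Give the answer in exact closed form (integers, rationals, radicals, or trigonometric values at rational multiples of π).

sqrt(17)

Vertex movg has 8 neighbors: jtdo, voxa, qvnq, ejyv, oisq, ciqn, xtda, fnrb.
N(jkai) = {qstf, fdzh, fhli, voxa, qvnq, oisq, ciqn, nbdt}, |N(jkai)| = 8.
deg(oisq) = 8; N(oisq) = {voxa, qvnq, ejyv, jkai, gcpz, nbdt, movg, ahax}.
Vertex zhop has 8 neighbors: fdzh, voxa, gcpz, ciqn, nbdt, xtda, ahax, fnrb.
17-vertex 8-regular graph: SR(17,8,3,4) — a Paley graph.
The 3 distinct eigenvalues: [8.0, 1.562, -2.562].
λ_max=8, λ_min=-sqrt(17)/2 - 1/2; ϑ = −17·λ_min/(λ_max−λ_min) = sqrt(17).
ϑ(G) ≈ 4.1231056.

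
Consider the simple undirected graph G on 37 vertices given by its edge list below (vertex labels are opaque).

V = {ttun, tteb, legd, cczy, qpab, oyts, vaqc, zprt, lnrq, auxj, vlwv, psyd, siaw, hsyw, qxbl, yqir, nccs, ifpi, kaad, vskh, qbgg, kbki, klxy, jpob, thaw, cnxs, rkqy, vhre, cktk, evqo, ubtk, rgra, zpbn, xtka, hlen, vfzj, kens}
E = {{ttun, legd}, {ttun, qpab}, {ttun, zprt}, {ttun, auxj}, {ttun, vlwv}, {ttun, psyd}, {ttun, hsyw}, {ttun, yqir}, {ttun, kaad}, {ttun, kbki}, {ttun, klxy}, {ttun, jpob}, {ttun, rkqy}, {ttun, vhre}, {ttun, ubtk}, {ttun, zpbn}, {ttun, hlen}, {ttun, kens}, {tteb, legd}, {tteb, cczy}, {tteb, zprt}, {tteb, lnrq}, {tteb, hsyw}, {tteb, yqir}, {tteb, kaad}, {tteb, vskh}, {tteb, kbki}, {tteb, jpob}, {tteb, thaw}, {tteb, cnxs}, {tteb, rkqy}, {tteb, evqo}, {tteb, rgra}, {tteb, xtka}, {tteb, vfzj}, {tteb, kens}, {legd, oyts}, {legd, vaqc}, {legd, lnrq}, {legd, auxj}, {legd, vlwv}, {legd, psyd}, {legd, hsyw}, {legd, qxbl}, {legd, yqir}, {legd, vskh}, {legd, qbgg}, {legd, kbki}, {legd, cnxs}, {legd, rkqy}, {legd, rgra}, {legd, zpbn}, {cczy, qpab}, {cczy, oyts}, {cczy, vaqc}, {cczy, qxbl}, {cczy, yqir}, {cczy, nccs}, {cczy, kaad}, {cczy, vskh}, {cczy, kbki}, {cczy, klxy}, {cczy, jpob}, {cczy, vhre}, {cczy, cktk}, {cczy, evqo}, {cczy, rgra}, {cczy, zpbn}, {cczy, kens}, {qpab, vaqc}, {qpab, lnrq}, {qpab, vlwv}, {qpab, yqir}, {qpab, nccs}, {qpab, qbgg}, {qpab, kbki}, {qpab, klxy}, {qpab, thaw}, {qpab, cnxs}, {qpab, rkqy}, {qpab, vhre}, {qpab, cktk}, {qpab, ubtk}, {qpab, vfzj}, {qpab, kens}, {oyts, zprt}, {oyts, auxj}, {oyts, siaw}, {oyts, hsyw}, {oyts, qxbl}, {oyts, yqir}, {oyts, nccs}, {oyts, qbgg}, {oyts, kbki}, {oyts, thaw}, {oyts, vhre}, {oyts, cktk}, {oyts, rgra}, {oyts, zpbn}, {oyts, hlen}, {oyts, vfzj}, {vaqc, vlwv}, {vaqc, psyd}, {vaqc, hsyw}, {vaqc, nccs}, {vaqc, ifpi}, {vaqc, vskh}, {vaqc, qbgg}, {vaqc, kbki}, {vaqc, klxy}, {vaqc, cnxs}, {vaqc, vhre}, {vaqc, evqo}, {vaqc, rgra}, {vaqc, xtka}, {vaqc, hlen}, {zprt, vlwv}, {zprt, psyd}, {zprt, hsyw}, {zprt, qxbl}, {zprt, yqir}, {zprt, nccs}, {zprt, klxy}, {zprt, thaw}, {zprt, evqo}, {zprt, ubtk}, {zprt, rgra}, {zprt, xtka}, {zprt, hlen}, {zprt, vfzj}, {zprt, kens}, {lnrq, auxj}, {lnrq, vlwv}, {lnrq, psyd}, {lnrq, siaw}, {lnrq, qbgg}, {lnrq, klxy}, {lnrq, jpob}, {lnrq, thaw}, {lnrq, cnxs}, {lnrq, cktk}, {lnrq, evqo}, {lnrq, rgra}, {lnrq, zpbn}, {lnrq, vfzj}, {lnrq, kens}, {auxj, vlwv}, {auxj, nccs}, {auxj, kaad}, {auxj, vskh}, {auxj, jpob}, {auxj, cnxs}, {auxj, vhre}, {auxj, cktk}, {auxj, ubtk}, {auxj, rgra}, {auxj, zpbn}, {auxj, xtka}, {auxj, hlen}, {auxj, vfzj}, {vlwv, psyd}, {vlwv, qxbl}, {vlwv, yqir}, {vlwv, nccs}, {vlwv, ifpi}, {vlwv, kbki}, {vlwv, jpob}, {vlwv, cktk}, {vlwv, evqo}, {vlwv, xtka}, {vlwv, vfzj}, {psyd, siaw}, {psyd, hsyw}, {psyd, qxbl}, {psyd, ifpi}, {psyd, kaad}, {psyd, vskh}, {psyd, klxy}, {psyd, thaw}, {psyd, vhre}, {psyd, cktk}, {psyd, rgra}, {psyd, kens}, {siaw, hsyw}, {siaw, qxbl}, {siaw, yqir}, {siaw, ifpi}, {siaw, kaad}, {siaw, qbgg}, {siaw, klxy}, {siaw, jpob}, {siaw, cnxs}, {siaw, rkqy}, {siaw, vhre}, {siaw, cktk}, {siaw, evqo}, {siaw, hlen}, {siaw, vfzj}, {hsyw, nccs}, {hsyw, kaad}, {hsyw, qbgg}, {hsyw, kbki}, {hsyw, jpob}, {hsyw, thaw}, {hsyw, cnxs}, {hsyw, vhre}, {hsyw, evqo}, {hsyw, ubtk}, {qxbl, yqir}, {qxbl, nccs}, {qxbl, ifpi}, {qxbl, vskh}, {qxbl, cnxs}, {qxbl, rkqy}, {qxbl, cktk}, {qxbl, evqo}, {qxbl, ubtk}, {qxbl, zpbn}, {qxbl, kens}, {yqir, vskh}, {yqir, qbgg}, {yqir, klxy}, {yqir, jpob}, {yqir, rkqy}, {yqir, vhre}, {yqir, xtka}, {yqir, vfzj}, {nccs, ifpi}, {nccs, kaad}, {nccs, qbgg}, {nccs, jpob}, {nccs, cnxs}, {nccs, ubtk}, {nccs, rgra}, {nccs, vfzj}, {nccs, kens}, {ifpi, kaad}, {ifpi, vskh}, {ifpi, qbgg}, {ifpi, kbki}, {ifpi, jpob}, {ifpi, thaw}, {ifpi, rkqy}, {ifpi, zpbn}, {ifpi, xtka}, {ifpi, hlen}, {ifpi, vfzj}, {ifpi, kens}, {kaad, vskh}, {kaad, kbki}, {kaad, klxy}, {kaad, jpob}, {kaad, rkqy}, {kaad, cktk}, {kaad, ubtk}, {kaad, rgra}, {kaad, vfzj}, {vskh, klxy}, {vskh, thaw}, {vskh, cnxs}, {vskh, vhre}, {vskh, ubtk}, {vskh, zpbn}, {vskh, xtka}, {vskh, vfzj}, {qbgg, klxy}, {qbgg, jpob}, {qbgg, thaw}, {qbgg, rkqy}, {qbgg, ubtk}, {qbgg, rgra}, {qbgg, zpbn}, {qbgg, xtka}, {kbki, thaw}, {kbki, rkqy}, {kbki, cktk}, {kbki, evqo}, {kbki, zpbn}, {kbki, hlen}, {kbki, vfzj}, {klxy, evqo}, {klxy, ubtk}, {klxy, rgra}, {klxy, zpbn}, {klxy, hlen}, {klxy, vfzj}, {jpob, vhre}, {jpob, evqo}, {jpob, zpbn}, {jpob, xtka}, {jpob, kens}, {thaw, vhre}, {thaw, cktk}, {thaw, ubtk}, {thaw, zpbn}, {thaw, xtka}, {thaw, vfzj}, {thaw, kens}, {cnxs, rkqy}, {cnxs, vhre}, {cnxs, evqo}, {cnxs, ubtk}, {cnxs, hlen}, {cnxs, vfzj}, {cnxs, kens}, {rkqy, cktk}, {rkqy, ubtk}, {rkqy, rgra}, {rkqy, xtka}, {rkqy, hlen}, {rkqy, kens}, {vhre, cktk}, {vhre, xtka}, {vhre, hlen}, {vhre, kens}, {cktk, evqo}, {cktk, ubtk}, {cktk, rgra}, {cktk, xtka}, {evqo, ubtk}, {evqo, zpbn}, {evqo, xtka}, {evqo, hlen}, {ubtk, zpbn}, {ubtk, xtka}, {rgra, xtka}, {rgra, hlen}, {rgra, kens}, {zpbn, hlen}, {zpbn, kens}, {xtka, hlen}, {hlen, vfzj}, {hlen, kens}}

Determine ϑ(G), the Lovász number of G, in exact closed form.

deg(vskh) = 18; N(vskh) = {tteb, legd, cczy, vaqc, auxj, psyd, qxbl, yqir, ifpi, kaad, klxy, thaw, cnxs, vhre, ubtk, zpbn, xtka, vfzj}.
Vertex siaw has 18 neighbors: oyts, lnrq, psyd, hsyw, qxbl, yqir, ifpi, kaad, qbgg, klxy, jpob, cnxs, rkqy, vhre, cktk, evqo, hlen, vfzj.
Vertex qpab has 18 neighbors: ttun, cczy, vaqc, lnrq, vlwv, yqir, nccs, qbgg, kbki, klxy, thaw, cnxs, rkqy, vhre, cktk, ubtk, vfzj, kens.
N(kens) = {ttun, tteb, cczy, qpab, zprt, lnrq, psyd, qxbl, nccs, ifpi, jpob, thaw, cnxs, rkqy, vhre, rgra, zpbn, hlen}, |N(kens)| = 18.
Regular of degree 18 on 37 vertices: strongly regular (37,18,8,9).
The 3 distinct eigenvalues: [18.0, 2.5414, -3.5414].
−37·(-sqrt(37)/2 - 1/2) / ((18)−(-sqrt(37)/2 - 1/2)) = sqrt(37) = ϑ(G).
≈ 6.082763 (to 6 d.p.).

sqrt(37)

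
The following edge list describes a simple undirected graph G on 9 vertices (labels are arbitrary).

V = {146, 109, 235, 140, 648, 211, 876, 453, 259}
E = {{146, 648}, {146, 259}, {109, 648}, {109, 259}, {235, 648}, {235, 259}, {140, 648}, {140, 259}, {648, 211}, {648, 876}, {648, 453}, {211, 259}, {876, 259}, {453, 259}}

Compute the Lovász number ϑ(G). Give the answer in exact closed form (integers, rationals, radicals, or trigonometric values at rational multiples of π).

7

deg(211) = 2; N(211) = {648, 259}.
Vertex 235 has 2 neighbors: 648, 259.
N(453) = {648, 259}, |N(453)| = 2.
N(109) = {648, 259}, |N(109)| = 2.
Complete 2-partite, parts [7, 2]: perfect, ϑ = α = 7.
Numerically 7.0000000.
α=7, χ(Ḡ)=7; ϑ=7 lies between (collapsed).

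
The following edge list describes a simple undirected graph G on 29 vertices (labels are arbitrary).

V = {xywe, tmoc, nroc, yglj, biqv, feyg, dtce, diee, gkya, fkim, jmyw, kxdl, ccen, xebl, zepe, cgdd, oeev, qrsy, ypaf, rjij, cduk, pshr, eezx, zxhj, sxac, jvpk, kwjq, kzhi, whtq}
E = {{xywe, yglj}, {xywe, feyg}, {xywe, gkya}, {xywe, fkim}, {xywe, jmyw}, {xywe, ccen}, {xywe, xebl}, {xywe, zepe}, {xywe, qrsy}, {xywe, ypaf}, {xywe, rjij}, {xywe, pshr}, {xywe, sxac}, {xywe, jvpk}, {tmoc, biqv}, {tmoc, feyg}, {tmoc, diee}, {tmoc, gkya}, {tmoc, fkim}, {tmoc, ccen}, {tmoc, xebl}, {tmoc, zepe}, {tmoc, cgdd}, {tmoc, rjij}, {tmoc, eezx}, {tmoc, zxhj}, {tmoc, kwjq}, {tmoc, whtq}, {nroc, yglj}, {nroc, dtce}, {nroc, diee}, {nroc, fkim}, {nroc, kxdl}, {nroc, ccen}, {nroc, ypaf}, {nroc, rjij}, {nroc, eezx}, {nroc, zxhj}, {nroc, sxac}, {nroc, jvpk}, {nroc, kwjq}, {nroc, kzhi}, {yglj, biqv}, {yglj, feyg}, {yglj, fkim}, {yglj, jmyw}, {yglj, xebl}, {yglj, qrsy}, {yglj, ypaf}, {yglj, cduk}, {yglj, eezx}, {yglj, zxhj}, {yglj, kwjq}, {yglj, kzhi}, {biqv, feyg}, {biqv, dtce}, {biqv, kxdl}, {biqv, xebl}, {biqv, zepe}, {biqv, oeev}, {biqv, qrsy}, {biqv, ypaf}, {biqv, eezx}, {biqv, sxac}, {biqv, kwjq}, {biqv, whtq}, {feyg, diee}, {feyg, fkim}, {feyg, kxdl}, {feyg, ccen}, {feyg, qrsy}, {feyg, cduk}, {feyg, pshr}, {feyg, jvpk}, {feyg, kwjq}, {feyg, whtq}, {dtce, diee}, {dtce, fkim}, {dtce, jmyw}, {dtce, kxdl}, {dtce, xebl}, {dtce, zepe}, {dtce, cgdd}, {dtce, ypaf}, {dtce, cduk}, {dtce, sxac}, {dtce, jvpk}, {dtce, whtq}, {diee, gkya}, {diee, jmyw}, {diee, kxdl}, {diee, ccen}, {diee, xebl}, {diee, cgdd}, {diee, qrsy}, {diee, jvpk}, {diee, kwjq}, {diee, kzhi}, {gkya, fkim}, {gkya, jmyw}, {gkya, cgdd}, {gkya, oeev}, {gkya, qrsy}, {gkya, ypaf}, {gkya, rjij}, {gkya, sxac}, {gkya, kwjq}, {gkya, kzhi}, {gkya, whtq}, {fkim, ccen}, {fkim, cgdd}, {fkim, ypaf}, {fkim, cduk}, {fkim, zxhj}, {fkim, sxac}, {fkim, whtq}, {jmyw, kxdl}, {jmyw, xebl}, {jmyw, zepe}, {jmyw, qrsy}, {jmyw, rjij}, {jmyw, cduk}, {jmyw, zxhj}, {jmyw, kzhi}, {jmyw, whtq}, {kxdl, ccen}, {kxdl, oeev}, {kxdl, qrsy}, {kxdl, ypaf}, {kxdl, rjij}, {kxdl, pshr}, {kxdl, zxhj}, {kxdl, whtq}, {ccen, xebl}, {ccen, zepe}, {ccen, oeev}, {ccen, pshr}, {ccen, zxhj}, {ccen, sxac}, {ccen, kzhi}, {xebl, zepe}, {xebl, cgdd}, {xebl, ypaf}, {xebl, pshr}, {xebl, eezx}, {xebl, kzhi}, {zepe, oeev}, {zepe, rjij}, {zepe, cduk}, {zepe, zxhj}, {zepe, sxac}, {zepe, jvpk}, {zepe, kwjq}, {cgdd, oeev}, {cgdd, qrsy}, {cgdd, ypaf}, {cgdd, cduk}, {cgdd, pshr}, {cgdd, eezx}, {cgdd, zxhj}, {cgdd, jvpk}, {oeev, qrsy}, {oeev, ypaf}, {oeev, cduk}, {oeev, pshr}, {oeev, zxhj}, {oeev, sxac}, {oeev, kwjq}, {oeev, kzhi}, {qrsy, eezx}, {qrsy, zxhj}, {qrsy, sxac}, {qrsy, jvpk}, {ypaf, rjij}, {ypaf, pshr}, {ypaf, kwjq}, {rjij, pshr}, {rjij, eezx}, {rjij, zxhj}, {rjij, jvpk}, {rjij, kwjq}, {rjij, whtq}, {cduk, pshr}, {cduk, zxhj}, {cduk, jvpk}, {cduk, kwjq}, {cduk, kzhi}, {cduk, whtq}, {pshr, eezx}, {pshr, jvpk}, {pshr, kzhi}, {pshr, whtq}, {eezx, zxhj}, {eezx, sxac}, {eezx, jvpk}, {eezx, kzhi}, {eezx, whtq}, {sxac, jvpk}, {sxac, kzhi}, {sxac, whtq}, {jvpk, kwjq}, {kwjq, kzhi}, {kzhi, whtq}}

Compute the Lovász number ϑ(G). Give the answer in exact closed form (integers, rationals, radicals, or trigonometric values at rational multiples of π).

sqrt(29)

Vertex ccen has 14 neighbors: xywe, tmoc, nroc, feyg, diee, fkim, kxdl, xebl, zepe, oeev, pshr, zxhj, sxac, kzhi.
deg(nroc) = 14; N(nroc) = {yglj, dtce, diee, fkim, kxdl, ccen, ypaf, rjij, eezx, zxhj, sxac, jvpk, kwjq, kzhi}.
deg(yglj) = 14; N(yglj) = {xywe, nroc, biqv, feyg, fkim, jmyw, xebl, qrsy, ypaf, cduk, eezx, zxhj, kwjq, kzhi}.
N(xywe) = {yglj, feyg, gkya, fkim, jmyw, ccen, xebl, zepe, qrsy, ypaf, rjij, pshr, sxac, jvpk}, |N(xywe)| = 14.
29-vertex 14-regular graph: Paley(29): SR with (k,λ,μ)=(14,6,7).
A has 3 distinct eigenvalues ≈ [14.0, 2.192582, -3.192582].
Lovász: ϑ = −29(-sqrt(29)/2 - 1/2)/(14+-(-sqrt(29)/2 - 1/2)) = sqrt(29).
Numerically 5.385164807.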